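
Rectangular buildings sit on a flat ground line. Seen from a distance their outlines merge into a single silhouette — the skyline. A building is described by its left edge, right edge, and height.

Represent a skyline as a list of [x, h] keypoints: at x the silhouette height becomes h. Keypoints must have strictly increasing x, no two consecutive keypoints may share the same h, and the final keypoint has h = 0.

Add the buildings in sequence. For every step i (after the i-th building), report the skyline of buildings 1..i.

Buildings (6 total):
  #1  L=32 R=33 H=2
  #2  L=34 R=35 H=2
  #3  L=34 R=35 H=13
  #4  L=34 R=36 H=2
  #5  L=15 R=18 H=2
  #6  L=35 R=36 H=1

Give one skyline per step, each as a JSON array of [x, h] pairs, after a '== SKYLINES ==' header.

== SKYLINES ==
[[32,2],[33,0]]
[[32,2],[33,0],[34,2],[35,0]]
[[32,2],[33,0],[34,13],[35,0]]
[[32,2],[33,0],[34,13],[35,2],[36,0]]
[[15,2],[18,0],[32,2],[33,0],[34,13],[35,2],[36,0]]
[[15,2],[18,0],[32,2],[33,0],[34,13],[35,2],[36,0]]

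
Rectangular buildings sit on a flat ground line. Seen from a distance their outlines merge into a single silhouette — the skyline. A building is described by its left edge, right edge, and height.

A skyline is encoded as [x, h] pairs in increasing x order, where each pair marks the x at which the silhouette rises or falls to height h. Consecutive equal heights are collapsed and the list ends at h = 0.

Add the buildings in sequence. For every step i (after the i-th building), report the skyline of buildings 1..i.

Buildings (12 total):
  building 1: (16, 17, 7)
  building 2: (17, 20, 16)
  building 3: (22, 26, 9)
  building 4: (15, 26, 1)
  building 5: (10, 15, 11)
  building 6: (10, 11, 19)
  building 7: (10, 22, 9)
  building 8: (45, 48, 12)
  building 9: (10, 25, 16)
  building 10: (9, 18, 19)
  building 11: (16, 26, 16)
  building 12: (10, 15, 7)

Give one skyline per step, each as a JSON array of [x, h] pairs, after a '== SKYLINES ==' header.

== SKYLINES ==
[[16,7],[17,0]]
[[16,7],[17,16],[20,0]]
[[16,7],[17,16],[20,0],[22,9],[26,0]]
[[15,1],[16,7],[17,16],[20,1],[22,9],[26,0]]
[[10,11],[15,1],[16,7],[17,16],[20,1],[22,9],[26,0]]
[[10,19],[11,11],[15,1],[16,7],[17,16],[20,1],[22,9],[26,0]]
[[10,19],[11,11],[15,9],[17,16],[20,9],[26,0]]
[[10,19],[11,11],[15,9],[17,16],[20,9],[26,0],[45,12],[48,0]]
[[10,19],[11,16],[25,9],[26,0],[45,12],[48,0]]
[[9,19],[18,16],[25,9],[26,0],[45,12],[48,0]]
[[9,19],[18,16],[26,0],[45,12],[48,0]]
[[9,19],[18,16],[26,0],[45,12],[48,0]]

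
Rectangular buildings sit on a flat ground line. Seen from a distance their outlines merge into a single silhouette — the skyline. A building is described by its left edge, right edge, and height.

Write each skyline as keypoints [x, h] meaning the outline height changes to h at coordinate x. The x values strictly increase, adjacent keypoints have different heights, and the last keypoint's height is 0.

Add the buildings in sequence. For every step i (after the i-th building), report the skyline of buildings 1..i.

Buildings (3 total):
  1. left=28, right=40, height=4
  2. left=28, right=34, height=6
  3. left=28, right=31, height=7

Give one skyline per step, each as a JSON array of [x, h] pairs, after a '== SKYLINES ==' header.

== SKYLINES ==
[[28,4],[40,0]]
[[28,6],[34,4],[40,0]]
[[28,7],[31,6],[34,4],[40,0]]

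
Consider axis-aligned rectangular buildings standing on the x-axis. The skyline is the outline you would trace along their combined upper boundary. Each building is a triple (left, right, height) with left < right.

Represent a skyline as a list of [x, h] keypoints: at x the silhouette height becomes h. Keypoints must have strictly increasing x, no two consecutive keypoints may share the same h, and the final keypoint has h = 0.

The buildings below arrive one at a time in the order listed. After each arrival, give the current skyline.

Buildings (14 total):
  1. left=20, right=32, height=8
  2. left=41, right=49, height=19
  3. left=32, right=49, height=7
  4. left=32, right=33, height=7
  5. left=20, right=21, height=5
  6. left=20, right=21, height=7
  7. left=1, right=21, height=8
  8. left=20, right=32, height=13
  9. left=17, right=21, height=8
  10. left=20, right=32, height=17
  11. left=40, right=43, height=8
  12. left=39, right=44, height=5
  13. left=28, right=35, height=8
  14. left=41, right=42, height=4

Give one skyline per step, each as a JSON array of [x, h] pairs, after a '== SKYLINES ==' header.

== SKYLINES ==
[[20,8],[32,0]]
[[20,8],[32,0],[41,19],[49,0]]
[[20,8],[32,7],[41,19],[49,0]]
[[20,8],[32,7],[41,19],[49,0]]
[[20,8],[32,7],[41,19],[49,0]]
[[20,8],[32,7],[41,19],[49,0]]
[[1,8],[32,7],[41,19],[49,0]]
[[1,8],[20,13],[32,7],[41,19],[49,0]]
[[1,8],[20,13],[32,7],[41,19],[49,0]]
[[1,8],[20,17],[32,7],[41,19],[49,0]]
[[1,8],[20,17],[32,7],[40,8],[41,19],[49,0]]
[[1,8],[20,17],[32,7],[40,8],[41,19],[49,0]]
[[1,8],[20,17],[32,8],[35,7],[40,8],[41,19],[49,0]]
[[1,8],[20,17],[32,8],[35,7],[40,8],[41,19],[49,0]]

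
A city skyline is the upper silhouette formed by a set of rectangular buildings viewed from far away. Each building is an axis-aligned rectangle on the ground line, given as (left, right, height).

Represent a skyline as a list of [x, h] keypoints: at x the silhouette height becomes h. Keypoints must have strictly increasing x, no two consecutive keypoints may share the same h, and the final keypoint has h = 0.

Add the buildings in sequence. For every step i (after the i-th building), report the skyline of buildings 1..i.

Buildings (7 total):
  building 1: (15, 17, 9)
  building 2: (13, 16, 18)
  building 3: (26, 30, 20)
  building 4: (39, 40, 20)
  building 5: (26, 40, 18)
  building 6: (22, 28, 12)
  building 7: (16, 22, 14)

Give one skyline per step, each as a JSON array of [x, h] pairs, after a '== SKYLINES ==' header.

== SKYLINES ==
[[15,9],[17,0]]
[[13,18],[16,9],[17,0]]
[[13,18],[16,9],[17,0],[26,20],[30,0]]
[[13,18],[16,9],[17,0],[26,20],[30,0],[39,20],[40,0]]
[[13,18],[16,9],[17,0],[26,20],[30,18],[39,20],[40,0]]
[[13,18],[16,9],[17,0],[22,12],[26,20],[30,18],[39,20],[40,0]]
[[13,18],[16,14],[22,12],[26,20],[30,18],[39,20],[40,0]]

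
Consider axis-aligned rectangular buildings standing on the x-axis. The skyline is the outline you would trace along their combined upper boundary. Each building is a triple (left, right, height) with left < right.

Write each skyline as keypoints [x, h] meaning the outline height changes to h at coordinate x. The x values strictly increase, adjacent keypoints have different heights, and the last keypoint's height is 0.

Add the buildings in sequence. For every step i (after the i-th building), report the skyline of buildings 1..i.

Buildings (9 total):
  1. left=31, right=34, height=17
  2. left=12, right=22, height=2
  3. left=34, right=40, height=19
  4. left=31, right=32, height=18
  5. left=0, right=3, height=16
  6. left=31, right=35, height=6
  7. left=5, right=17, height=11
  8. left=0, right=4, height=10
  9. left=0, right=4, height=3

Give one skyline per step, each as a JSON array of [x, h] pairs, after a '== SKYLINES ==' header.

== SKYLINES ==
[[31,17],[34,0]]
[[12,2],[22,0],[31,17],[34,0]]
[[12,2],[22,0],[31,17],[34,19],[40,0]]
[[12,2],[22,0],[31,18],[32,17],[34,19],[40,0]]
[[0,16],[3,0],[12,2],[22,0],[31,18],[32,17],[34,19],[40,0]]
[[0,16],[3,0],[12,2],[22,0],[31,18],[32,17],[34,19],[40,0]]
[[0,16],[3,0],[5,11],[17,2],[22,0],[31,18],[32,17],[34,19],[40,0]]
[[0,16],[3,10],[4,0],[5,11],[17,2],[22,0],[31,18],[32,17],[34,19],[40,0]]
[[0,16],[3,10],[4,0],[5,11],[17,2],[22,0],[31,18],[32,17],[34,19],[40,0]]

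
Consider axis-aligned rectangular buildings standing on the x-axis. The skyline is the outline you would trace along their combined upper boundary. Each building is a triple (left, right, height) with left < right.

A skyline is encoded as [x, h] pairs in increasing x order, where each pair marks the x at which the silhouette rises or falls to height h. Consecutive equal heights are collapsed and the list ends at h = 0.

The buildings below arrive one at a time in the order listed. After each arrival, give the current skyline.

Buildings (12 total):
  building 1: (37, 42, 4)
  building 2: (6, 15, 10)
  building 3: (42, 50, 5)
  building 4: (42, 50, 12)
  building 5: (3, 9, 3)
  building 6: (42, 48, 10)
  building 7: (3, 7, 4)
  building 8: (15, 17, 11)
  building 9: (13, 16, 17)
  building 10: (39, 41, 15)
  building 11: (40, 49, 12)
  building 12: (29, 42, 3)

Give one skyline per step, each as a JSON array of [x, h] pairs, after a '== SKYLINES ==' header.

== SKYLINES ==
[[37,4],[42,0]]
[[6,10],[15,0],[37,4],[42,0]]
[[6,10],[15,0],[37,4],[42,5],[50,0]]
[[6,10],[15,0],[37,4],[42,12],[50,0]]
[[3,3],[6,10],[15,0],[37,4],[42,12],[50,0]]
[[3,3],[6,10],[15,0],[37,4],[42,12],[50,0]]
[[3,4],[6,10],[15,0],[37,4],[42,12],[50,0]]
[[3,4],[6,10],[15,11],[17,0],[37,4],[42,12],[50,0]]
[[3,4],[6,10],[13,17],[16,11],[17,0],[37,4],[42,12],[50,0]]
[[3,4],[6,10],[13,17],[16,11],[17,0],[37,4],[39,15],[41,4],[42,12],[50,0]]
[[3,4],[6,10],[13,17],[16,11],[17,0],[37,4],[39,15],[41,12],[50,0]]
[[3,4],[6,10],[13,17],[16,11],[17,0],[29,3],[37,4],[39,15],[41,12],[50,0]]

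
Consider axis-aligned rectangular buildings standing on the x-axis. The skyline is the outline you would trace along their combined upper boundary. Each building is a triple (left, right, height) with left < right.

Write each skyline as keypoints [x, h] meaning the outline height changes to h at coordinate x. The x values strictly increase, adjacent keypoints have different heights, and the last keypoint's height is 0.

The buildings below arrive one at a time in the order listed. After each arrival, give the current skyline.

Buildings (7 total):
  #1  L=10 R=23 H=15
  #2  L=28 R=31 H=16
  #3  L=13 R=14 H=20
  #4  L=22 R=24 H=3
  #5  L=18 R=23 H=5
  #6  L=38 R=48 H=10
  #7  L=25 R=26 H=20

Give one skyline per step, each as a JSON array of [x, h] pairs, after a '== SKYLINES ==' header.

== SKYLINES ==
[[10,15],[23,0]]
[[10,15],[23,0],[28,16],[31,0]]
[[10,15],[13,20],[14,15],[23,0],[28,16],[31,0]]
[[10,15],[13,20],[14,15],[23,3],[24,0],[28,16],[31,0]]
[[10,15],[13,20],[14,15],[23,3],[24,0],[28,16],[31,0]]
[[10,15],[13,20],[14,15],[23,3],[24,0],[28,16],[31,0],[38,10],[48,0]]
[[10,15],[13,20],[14,15],[23,3],[24,0],[25,20],[26,0],[28,16],[31,0],[38,10],[48,0]]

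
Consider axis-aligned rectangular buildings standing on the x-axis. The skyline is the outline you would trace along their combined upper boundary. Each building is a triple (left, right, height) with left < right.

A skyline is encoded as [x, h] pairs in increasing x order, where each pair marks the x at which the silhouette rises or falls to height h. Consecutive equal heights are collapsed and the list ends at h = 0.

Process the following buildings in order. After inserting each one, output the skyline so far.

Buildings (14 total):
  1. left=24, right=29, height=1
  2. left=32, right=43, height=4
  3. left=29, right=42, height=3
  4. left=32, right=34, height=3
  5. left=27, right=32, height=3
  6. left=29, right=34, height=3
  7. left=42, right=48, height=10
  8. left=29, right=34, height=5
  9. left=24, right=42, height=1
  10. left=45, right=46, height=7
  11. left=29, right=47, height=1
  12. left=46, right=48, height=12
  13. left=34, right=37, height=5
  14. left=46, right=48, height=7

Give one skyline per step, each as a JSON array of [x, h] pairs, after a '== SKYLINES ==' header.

== SKYLINES ==
[[24,1],[29,0]]
[[24,1],[29,0],[32,4],[43,0]]
[[24,1],[29,3],[32,4],[43,0]]
[[24,1],[29,3],[32,4],[43,0]]
[[24,1],[27,3],[32,4],[43,0]]
[[24,1],[27,3],[32,4],[43,0]]
[[24,1],[27,3],[32,4],[42,10],[48,0]]
[[24,1],[27,3],[29,5],[34,4],[42,10],[48,0]]
[[24,1],[27,3],[29,5],[34,4],[42,10],[48,0]]
[[24,1],[27,3],[29,5],[34,4],[42,10],[48,0]]
[[24,1],[27,3],[29,5],[34,4],[42,10],[48,0]]
[[24,1],[27,3],[29,5],[34,4],[42,10],[46,12],[48,0]]
[[24,1],[27,3],[29,5],[37,4],[42,10],[46,12],[48,0]]
[[24,1],[27,3],[29,5],[37,4],[42,10],[46,12],[48,0]]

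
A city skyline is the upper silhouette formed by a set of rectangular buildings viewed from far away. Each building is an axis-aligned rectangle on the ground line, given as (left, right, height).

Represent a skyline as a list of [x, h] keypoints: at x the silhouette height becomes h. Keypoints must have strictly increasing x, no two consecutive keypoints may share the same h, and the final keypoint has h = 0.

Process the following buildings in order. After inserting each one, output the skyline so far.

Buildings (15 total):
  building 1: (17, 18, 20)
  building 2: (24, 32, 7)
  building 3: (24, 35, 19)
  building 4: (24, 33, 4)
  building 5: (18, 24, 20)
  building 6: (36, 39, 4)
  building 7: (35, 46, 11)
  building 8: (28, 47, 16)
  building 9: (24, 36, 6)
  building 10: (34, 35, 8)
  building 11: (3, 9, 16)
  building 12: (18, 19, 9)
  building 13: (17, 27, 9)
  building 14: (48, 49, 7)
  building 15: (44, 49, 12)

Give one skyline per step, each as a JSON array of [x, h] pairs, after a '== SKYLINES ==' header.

== SKYLINES ==
[[17,20],[18,0]]
[[17,20],[18,0],[24,7],[32,0]]
[[17,20],[18,0],[24,19],[35,0]]
[[17,20],[18,0],[24,19],[35,0]]
[[17,20],[24,19],[35,0]]
[[17,20],[24,19],[35,0],[36,4],[39,0]]
[[17,20],[24,19],[35,11],[46,0]]
[[17,20],[24,19],[35,16],[47,0]]
[[17,20],[24,19],[35,16],[47,0]]
[[17,20],[24,19],[35,16],[47,0]]
[[3,16],[9,0],[17,20],[24,19],[35,16],[47,0]]
[[3,16],[9,0],[17,20],[24,19],[35,16],[47,0]]
[[3,16],[9,0],[17,20],[24,19],[35,16],[47,0]]
[[3,16],[9,0],[17,20],[24,19],[35,16],[47,0],[48,7],[49,0]]
[[3,16],[9,0],[17,20],[24,19],[35,16],[47,12],[49,0]]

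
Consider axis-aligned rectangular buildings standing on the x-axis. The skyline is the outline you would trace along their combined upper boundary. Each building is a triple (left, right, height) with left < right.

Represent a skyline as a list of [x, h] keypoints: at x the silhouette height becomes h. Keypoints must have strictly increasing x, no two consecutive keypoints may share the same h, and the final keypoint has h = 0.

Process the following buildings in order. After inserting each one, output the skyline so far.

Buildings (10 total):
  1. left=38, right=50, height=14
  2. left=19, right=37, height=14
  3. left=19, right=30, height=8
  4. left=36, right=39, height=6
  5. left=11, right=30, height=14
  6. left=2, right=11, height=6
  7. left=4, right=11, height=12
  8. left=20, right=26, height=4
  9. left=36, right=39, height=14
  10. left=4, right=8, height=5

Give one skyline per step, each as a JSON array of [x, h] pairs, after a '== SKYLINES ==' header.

== SKYLINES ==
[[38,14],[50,0]]
[[19,14],[37,0],[38,14],[50,0]]
[[19,14],[37,0],[38,14],[50,0]]
[[19,14],[37,6],[38,14],[50,0]]
[[11,14],[37,6],[38,14],[50,0]]
[[2,6],[11,14],[37,6],[38,14],[50,0]]
[[2,6],[4,12],[11,14],[37,6],[38,14],[50,0]]
[[2,6],[4,12],[11,14],[37,6],[38,14],[50,0]]
[[2,6],[4,12],[11,14],[50,0]]
[[2,6],[4,12],[11,14],[50,0]]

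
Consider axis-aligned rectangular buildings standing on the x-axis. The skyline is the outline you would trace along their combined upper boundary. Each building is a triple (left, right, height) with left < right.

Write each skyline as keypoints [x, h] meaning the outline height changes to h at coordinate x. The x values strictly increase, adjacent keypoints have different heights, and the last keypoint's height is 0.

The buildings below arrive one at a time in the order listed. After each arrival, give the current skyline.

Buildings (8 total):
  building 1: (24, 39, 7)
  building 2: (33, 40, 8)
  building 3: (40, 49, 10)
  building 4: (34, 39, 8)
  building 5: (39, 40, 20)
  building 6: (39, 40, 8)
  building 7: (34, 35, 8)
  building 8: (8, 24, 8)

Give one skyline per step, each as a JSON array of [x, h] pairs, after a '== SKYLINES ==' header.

== SKYLINES ==
[[24,7],[39,0]]
[[24,7],[33,8],[40,0]]
[[24,7],[33,8],[40,10],[49,0]]
[[24,7],[33,8],[40,10],[49,0]]
[[24,7],[33,8],[39,20],[40,10],[49,0]]
[[24,7],[33,8],[39,20],[40,10],[49,0]]
[[24,7],[33,8],[39,20],[40,10],[49,0]]
[[8,8],[24,7],[33,8],[39,20],[40,10],[49,0]]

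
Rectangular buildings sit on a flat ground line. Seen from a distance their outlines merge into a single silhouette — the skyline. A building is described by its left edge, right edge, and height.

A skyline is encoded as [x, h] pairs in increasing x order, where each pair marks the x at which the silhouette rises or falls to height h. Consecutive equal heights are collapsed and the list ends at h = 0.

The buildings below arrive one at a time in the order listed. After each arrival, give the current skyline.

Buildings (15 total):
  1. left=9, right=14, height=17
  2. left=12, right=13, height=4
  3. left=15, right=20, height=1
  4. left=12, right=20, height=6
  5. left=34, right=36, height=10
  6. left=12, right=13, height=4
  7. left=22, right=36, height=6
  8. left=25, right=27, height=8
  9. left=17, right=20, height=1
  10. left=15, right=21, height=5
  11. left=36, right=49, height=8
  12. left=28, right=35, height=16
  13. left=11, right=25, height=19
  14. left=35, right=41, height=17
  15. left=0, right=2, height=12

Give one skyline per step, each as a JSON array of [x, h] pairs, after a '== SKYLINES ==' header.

== SKYLINES ==
[[9,17],[14,0]]
[[9,17],[14,0]]
[[9,17],[14,0],[15,1],[20,0]]
[[9,17],[14,6],[20,0]]
[[9,17],[14,6],[20,0],[34,10],[36,0]]
[[9,17],[14,6],[20,0],[34,10],[36,0]]
[[9,17],[14,6],[20,0],[22,6],[34,10],[36,0]]
[[9,17],[14,6],[20,0],[22,6],[25,8],[27,6],[34,10],[36,0]]
[[9,17],[14,6],[20,0],[22,6],[25,8],[27,6],[34,10],[36,0]]
[[9,17],[14,6],[20,5],[21,0],[22,6],[25,8],[27,6],[34,10],[36,0]]
[[9,17],[14,6],[20,5],[21,0],[22,6],[25,8],[27,6],[34,10],[36,8],[49,0]]
[[9,17],[14,6],[20,5],[21,0],[22,6],[25,8],[27,6],[28,16],[35,10],[36,8],[49,0]]
[[9,17],[11,19],[25,8],[27,6],[28,16],[35,10],[36,8],[49,0]]
[[9,17],[11,19],[25,8],[27,6],[28,16],[35,17],[41,8],[49,0]]
[[0,12],[2,0],[9,17],[11,19],[25,8],[27,6],[28,16],[35,17],[41,8],[49,0]]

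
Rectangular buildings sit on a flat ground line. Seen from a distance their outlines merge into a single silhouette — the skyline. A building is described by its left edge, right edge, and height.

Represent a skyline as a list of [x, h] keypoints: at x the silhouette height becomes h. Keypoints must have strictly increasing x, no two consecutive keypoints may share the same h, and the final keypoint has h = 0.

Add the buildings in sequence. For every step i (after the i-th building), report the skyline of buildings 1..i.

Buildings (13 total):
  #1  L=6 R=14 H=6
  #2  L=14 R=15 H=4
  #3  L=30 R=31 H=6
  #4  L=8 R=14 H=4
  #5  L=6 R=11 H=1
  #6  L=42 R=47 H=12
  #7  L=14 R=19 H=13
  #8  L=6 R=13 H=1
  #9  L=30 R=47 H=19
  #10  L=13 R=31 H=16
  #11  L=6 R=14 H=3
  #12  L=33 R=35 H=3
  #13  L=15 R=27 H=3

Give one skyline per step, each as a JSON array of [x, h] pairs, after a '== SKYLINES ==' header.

== SKYLINES ==
[[6,6],[14,0]]
[[6,6],[14,4],[15,0]]
[[6,6],[14,4],[15,0],[30,6],[31,0]]
[[6,6],[14,4],[15,0],[30,6],[31,0]]
[[6,6],[14,4],[15,0],[30,6],[31,0]]
[[6,6],[14,4],[15,0],[30,6],[31,0],[42,12],[47,0]]
[[6,6],[14,13],[19,0],[30,6],[31,0],[42,12],[47,0]]
[[6,6],[14,13],[19,0],[30,6],[31,0],[42,12],[47,0]]
[[6,6],[14,13],[19,0],[30,19],[47,0]]
[[6,6],[13,16],[30,19],[47,0]]
[[6,6],[13,16],[30,19],[47,0]]
[[6,6],[13,16],[30,19],[47,0]]
[[6,6],[13,16],[30,19],[47,0]]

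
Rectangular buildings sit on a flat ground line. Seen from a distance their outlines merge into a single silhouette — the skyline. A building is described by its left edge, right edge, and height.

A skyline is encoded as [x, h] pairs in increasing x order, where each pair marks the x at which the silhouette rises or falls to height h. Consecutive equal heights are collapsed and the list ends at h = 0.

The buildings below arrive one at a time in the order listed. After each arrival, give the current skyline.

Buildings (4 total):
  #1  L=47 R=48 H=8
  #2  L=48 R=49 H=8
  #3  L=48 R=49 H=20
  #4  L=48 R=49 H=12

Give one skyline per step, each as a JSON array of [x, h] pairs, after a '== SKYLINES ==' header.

== SKYLINES ==
[[47,8],[48,0]]
[[47,8],[49,0]]
[[47,8],[48,20],[49,0]]
[[47,8],[48,20],[49,0]]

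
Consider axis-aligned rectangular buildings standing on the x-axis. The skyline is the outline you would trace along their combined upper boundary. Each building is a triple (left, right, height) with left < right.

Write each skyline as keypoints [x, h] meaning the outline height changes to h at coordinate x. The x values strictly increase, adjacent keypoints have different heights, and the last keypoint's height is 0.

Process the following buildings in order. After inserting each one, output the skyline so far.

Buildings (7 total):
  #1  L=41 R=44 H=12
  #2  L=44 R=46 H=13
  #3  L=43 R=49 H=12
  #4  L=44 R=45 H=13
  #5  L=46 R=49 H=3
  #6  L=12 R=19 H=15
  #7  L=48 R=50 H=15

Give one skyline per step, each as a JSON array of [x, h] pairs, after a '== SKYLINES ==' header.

== SKYLINES ==
[[41,12],[44,0]]
[[41,12],[44,13],[46,0]]
[[41,12],[44,13],[46,12],[49,0]]
[[41,12],[44,13],[46,12],[49,0]]
[[41,12],[44,13],[46,12],[49,0]]
[[12,15],[19,0],[41,12],[44,13],[46,12],[49,0]]
[[12,15],[19,0],[41,12],[44,13],[46,12],[48,15],[50,0]]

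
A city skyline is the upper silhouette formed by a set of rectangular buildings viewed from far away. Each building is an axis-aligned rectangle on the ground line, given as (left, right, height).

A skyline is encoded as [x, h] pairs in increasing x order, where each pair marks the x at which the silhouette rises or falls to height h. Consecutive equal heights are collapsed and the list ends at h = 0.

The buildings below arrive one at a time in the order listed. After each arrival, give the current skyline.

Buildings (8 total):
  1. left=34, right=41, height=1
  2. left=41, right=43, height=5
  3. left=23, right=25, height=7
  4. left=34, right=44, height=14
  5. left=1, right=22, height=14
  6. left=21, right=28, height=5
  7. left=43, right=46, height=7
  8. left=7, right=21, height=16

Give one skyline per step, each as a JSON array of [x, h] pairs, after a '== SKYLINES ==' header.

== SKYLINES ==
[[34,1],[41,0]]
[[34,1],[41,5],[43,0]]
[[23,7],[25,0],[34,1],[41,5],[43,0]]
[[23,7],[25,0],[34,14],[44,0]]
[[1,14],[22,0],[23,7],[25,0],[34,14],[44,0]]
[[1,14],[22,5],[23,7],[25,5],[28,0],[34,14],[44,0]]
[[1,14],[22,5],[23,7],[25,5],[28,0],[34,14],[44,7],[46,0]]
[[1,14],[7,16],[21,14],[22,5],[23,7],[25,5],[28,0],[34,14],[44,7],[46,0]]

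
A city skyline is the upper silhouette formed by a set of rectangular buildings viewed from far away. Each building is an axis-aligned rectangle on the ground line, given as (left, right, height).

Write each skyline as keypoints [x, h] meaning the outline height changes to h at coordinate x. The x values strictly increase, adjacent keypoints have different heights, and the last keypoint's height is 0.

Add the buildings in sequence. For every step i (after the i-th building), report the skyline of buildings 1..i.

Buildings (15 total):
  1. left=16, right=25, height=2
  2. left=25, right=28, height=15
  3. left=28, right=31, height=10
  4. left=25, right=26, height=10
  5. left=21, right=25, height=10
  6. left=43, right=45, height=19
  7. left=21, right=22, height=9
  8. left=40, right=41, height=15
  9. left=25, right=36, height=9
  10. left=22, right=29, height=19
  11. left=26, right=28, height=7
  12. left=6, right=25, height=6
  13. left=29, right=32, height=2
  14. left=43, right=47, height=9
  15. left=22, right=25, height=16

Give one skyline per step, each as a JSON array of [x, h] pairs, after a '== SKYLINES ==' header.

== SKYLINES ==
[[16,2],[25,0]]
[[16,2],[25,15],[28,0]]
[[16,2],[25,15],[28,10],[31,0]]
[[16,2],[25,15],[28,10],[31,0]]
[[16,2],[21,10],[25,15],[28,10],[31,0]]
[[16,2],[21,10],[25,15],[28,10],[31,0],[43,19],[45,0]]
[[16,2],[21,10],[25,15],[28,10],[31,0],[43,19],[45,0]]
[[16,2],[21,10],[25,15],[28,10],[31,0],[40,15],[41,0],[43,19],[45,0]]
[[16,2],[21,10],[25,15],[28,10],[31,9],[36,0],[40,15],[41,0],[43,19],[45,0]]
[[16,2],[21,10],[22,19],[29,10],[31,9],[36,0],[40,15],[41,0],[43,19],[45,0]]
[[16,2],[21,10],[22,19],[29,10],[31,9],[36,0],[40,15],[41,0],[43,19],[45,0]]
[[6,6],[21,10],[22,19],[29,10],[31,9],[36,0],[40,15],[41,0],[43,19],[45,0]]
[[6,6],[21,10],[22,19],[29,10],[31,9],[36,0],[40,15],[41,0],[43,19],[45,0]]
[[6,6],[21,10],[22,19],[29,10],[31,9],[36,0],[40,15],[41,0],[43,19],[45,9],[47,0]]
[[6,6],[21,10],[22,19],[29,10],[31,9],[36,0],[40,15],[41,0],[43,19],[45,9],[47,0]]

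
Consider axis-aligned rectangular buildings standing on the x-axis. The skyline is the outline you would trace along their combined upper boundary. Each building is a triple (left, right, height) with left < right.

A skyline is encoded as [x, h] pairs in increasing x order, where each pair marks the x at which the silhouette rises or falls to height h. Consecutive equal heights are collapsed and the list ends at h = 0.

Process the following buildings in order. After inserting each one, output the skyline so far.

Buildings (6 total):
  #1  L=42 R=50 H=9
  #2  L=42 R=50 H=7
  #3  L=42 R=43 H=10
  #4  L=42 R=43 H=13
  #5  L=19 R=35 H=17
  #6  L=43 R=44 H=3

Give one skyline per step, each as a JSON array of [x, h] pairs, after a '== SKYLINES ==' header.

== SKYLINES ==
[[42,9],[50,0]]
[[42,9],[50,0]]
[[42,10],[43,9],[50,0]]
[[42,13],[43,9],[50,0]]
[[19,17],[35,0],[42,13],[43,9],[50,0]]
[[19,17],[35,0],[42,13],[43,9],[50,0]]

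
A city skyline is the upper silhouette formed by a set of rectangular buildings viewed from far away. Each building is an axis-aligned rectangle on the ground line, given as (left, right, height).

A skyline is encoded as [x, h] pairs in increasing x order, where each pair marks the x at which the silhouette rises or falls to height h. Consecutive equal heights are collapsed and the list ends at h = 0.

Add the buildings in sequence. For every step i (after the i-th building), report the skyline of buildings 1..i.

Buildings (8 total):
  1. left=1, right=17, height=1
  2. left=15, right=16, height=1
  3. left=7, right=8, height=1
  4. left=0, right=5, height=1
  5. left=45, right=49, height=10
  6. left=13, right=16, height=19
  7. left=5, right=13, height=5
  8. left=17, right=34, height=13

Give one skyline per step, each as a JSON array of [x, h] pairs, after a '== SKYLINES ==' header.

== SKYLINES ==
[[1,1],[17,0]]
[[1,1],[17,0]]
[[1,1],[17,0]]
[[0,1],[17,0]]
[[0,1],[17,0],[45,10],[49,0]]
[[0,1],[13,19],[16,1],[17,0],[45,10],[49,0]]
[[0,1],[5,5],[13,19],[16,1],[17,0],[45,10],[49,0]]
[[0,1],[5,5],[13,19],[16,1],[17,13],[34,0],[45,10],[49,0]]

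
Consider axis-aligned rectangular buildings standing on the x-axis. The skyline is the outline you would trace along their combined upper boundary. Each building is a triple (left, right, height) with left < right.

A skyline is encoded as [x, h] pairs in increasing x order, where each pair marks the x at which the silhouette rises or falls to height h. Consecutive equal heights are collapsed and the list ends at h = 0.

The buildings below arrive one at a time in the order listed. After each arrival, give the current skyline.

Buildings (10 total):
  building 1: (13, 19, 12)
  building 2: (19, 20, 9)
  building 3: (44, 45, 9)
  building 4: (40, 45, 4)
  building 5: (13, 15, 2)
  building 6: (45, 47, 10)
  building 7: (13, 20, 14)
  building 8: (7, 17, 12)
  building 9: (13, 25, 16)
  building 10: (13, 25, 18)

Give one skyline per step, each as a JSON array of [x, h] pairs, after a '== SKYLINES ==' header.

== SKYLINES ==
[[13,12],[19,0]]
[[13,12],[19,9],[20,0]]
[[13,12],[19,9],[20,0],[44,9],[45,0]]
[[13,12],[19,9],[20,0],[40,4],[44,9],[45,0]]
[[13,12],[19,9],[20,0],[40,4],[44,9],[45,0]]
[[13,12],[19,9],[20,0],[40,4],[44,9],[45,10],[47,0]]
[[13,14],[20,0],[40,4],[44,9],[45,10],[47,0]]
[[7,12],[13,14],[20,0],[40,4],[44,9],[45,10],[47,0]]
[[7,12],[13,16],[25,0],[40,4],[44,9],[45,10],[47,0]]
[[7,12],[13,18],[25,0],[40,4],[44,9],[45,10],[47,0]]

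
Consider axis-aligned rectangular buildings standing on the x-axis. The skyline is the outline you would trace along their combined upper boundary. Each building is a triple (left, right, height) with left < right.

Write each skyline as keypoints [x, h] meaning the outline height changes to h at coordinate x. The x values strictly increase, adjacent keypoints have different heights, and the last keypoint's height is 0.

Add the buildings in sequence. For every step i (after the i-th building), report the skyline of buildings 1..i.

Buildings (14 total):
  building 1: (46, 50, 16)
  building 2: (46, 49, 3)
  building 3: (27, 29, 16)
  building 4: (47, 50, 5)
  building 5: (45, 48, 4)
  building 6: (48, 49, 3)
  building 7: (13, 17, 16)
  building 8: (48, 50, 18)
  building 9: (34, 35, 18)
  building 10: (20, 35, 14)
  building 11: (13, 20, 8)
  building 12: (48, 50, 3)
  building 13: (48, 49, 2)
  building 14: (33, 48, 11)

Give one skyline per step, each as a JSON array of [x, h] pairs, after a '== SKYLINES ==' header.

== SKYLINES ==
[[46,16],[50,0]]
[[46,16],[50,0]]
[[27,16],[29,0],[46,16],[50,0]]
[[27,16],[29,0],[46,16],[50,0]]
[[27,16],[29,0],[45,4],[46,16],[50,0]]
[[27,16],[29,0],[45,4],[46,16],[50,0]]
[[13,16],[17,0],[27,16],[29,0],[45,4],[46,16],[50,0]]
[[13,16],[17,0],[27,16],[29,0],[45,4],[46,16],[48,18],[50,0]]
[[13,16],[17,0],[27,16],[29,0],[34,18],[35,0],[45,4],[46,16],[48,18],[50,0]]
[[13,16],[17,0],[20,14],[27,16],[29,14],[34,18],[35,0],[45,4],[46,16],[48,18],[50,0]]
[[13,16],[17,8],[20,14],[27,16],[29,14],[34,18],[35,0],[45,4],[46,16],[48,18],[50,0]]
[[13,16],[17,8],[20,14],[27,16],[29,14],[34,18],[35,0],[45,4],[46,16],[48,18],[50,0]]
[[13,16],[17,8],[20,14],[27,16],[29,14],[34,18],[35,0],[45,4],[46,16],[48,18],[50,0]]
[[13,16],[17,8],[20,14],[27,16],[29,14],[34,18],[35,11],[46,16],[48,18],[50,0]]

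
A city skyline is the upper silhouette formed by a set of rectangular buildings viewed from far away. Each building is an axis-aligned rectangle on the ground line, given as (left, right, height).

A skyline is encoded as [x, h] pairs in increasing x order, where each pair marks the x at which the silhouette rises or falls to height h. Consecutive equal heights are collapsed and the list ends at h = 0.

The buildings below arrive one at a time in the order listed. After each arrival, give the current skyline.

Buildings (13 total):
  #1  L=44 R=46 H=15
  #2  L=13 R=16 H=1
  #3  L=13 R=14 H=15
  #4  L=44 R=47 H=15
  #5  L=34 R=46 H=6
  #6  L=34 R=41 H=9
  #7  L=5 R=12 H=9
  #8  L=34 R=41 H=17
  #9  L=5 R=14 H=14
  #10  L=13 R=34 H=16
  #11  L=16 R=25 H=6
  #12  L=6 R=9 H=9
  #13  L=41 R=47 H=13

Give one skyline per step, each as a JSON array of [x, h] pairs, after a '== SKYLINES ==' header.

== SKYLINES ==
[[44,15],[46,0]]
[[13,1],[16,0],[44,15],[46,0]]
[[13,15],[14,1],[16,0],[44,15],[46,0]]
[[13,15],[14,1],[16,0],[44,15],[47,0]]
[[13,15],[14,1],[16,0],[34,6],[44,15],[47,0]]
[[13,15],[14,1],[16,0],[34,9],[41,6],[44,15],[47,0]]
[[5,9],[12,0],[13,15],[14,1],[16,0],[34,9],[41,6],[44,15],[47,0]]
[[5,9],[12,0],[13,15],[14,1],[16,0],[34,17],[41,6],[44,15],[47,0]]
[[5,14],[13,15],[14,1],[16,0],[34,17],[41,6],[44,15],[47,0]]
[[5,14],[13,16],[34,17],[41,6],[44,15],[47,0]]
[[5,14],[13,16],[34,17],[41,6],[44,15],[47,0]]
[[5,14],[13,16],[34,17],[41,6],[44,15],[47,0]]
[[5,14],[13,16],[34,17],[41,13],[44,15],[47,0]]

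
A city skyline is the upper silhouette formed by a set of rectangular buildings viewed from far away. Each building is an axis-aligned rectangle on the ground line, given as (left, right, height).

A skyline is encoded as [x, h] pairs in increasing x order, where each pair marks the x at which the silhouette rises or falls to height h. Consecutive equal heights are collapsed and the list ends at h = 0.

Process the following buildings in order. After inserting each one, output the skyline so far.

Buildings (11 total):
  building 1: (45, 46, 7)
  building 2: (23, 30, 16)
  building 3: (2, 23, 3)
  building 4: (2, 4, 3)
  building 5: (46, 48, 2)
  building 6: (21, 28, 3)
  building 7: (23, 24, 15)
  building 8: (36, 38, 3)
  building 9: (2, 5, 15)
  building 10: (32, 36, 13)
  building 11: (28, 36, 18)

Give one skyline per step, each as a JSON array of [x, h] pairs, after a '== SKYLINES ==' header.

== SKYLINES ==
[[45,7],[46,0]]
[[23,16],[30,0],[45,7],[46,0]]
[[2,3],[23,16],[30,0],[45,7],[46,0]]
[[2,3],[23,16],[30,0],[45,7],[46,0]]
[[2,3],[23,16],[30,0],[45,7],[46,2],[48,0]]
[[2,3],[23,16],[30,0],[45,7],[46,2],[48,0]]
[[2,3],[23,16],[30,0],[45,7],[46,2],[48,0]]
[[2,3],[23,16],[30,0],[36,3],[38,0],[45,7],[46,2],[48,0]]
[[2,15],[5,3],[23,16],[30,0],[36,3],[38,0],[45,7],[46,2],[48,0]]
[[2,15],[5,3],[23,16],[30,0],[32,13],[36,3],[38,0],[45,7],[46,2],[48,0]]
[[2,15],[5,3],[23,16],[28,18],[36,3],[38,0],[45,7],[46,2],[48,0]]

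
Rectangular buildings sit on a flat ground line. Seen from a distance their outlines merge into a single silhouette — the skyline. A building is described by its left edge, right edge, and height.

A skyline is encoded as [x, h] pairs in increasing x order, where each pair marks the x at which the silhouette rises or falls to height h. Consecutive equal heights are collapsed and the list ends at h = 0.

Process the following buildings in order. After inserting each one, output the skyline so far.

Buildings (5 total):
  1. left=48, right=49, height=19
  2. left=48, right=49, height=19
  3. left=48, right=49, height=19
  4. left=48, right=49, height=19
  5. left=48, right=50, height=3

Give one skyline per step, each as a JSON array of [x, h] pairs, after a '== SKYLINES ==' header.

== SKYLINES ==
[[48,19],[49,0]]
[[48,19],[49,0]]
[[48,19],[49,0]]
[[48,19],[49,0]]
[[48,19],[49,3],[50,0]]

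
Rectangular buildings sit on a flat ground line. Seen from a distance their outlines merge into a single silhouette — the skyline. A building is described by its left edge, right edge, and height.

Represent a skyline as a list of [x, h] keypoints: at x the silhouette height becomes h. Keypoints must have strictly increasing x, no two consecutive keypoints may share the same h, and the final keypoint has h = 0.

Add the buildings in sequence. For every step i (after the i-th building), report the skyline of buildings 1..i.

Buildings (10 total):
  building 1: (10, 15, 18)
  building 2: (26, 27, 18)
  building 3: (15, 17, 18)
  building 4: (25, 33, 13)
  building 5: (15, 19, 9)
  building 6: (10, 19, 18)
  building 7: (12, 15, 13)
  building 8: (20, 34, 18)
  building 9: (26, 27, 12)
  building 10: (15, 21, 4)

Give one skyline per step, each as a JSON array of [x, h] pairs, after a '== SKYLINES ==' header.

== SKYLINES ==
[[10,18],[15,0]]
[[10,18],[15,0],[26,18],[27,0]]
[[10,18],[17,0],[26,18],[27,0]]
[[10,18],[17,0],[25,13],[26,18],[27,13],[33,0]]
[[10,18],[17,9],[19,0],[25,13],[26,18],[27,13],[33,0]]
[[10,18],[19,0],[25,13],[26,18],[27,13],[33,0]]
[[10,18],[19,0],[25,13],[26,18],[27,13],[33,0]]
[[10,18],[19,0],[20,18],[34,0]]
[[10,18],[19,0],[20,18],[34,0]]
[[10,18],[19,4],[20,18],[34,0]]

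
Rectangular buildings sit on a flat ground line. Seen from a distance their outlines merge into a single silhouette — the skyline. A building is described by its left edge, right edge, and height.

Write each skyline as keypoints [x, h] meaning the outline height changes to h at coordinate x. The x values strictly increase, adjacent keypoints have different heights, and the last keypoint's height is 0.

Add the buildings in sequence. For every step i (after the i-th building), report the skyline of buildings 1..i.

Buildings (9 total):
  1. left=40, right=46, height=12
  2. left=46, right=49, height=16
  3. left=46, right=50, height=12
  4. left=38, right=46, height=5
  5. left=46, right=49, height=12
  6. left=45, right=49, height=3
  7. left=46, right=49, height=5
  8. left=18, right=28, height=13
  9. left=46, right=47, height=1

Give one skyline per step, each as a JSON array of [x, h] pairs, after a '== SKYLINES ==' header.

== SKYLINES ==
[[40,12],[46,0]]
[[40,12],[46,16],[49,0]]
[[40,12],[46,16],[49,12],[50,0]]
[[38,5],[40,12],[46,16],[49,12],[50,0]]
[[38,5],[40,12],[46,16],[49,12],[50,0]]
[[38,5],[40,12],[46,16],[49,12],[50,0]]
[[38,5],[40,12],[46,16],[49,12],[50,0]]
[[18,13],[28,0],[38,5],[40,12],[46,16],[49,12],[50,0]]
[[18,13],[28,0],[38,5],[40,12],[46,16],[49,12],[50,0]]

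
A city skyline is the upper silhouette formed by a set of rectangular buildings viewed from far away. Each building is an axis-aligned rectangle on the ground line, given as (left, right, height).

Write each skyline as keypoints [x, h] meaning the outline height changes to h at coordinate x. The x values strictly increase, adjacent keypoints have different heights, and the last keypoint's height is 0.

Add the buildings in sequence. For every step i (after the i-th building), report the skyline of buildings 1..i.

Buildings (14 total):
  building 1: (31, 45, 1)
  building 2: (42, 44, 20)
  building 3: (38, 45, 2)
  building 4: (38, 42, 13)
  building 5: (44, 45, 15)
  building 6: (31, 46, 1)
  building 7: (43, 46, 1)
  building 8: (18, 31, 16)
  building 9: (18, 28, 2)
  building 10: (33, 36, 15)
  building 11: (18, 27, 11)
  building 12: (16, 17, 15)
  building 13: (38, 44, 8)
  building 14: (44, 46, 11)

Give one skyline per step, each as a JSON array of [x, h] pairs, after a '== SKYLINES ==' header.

== SKYLINES ==
[[31,1],[45,0]]
[[31,1],[42,20],[44,1],[45,0]]
[[31,1],[38,2],[42,20],[44,2],[45,0]]
[[31,1],[38,13],[42,20],[44,2],[45,0]]
[[31,1],[38,13],[42,20],[44,15],[45,0]]
[[31,1],[38,13],[42,20],[44,15],[45,1],[46,0]]
[[31,1],[38,13],[42,20],[44,15],[45,1],[46,0]]
[[18,16],[31,1],[38,13],[42,20],[44,15],[45,1],[46,0]]
[[18,16],[31,1],[38,13],[42,20],[44,15],[45,1],[46,0]]
[[18,16],[31,1],[33,15],[36,1],[38,13],[42,20],[44,15],[45,1],[46,0]]
[[18,16],[31,1],[33,15],[36,1],[38,13],[42,20],[44,15],[45,1],[46,0]]
[[16,15],[17,0],[18,16],[31,1],[33,15],[36,1],[38,13],[42,20],[44,15],[45,1],[46,0]]
[[16,15],[17,0],[18,16],[31,1],[33,15],[36,1],[38,13],[42,20],[44,15],[45,1],[46,0]]
[[16,15],[17,0],[18,16],[31,1],[33,15],[36,1],[38,13],[42,20],[44,15],[45,11],[46,0]]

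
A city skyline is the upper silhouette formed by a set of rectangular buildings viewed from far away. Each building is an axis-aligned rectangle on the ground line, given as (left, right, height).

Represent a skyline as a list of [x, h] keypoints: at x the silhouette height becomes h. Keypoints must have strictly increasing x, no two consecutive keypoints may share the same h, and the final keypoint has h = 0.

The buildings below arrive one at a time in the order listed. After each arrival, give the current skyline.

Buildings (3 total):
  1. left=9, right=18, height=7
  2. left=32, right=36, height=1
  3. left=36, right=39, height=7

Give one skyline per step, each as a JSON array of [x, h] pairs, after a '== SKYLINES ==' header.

== SKYLINES ==
[[9,7],[18,0]]
[[9,7],[18,0],[32,1],[36,0]]
[[9,7],[18,0],[32,1],[36,7],[39,0]]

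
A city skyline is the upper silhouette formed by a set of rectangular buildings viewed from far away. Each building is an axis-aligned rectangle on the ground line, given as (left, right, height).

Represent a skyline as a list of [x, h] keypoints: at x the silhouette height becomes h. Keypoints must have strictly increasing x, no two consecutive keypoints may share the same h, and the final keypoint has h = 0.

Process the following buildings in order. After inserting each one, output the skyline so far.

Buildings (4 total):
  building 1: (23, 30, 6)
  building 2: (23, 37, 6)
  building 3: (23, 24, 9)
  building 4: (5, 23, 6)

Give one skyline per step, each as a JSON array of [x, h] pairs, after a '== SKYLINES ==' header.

== SKYLINES ==
[[23,6],[30,0]]
[[23,6],[37,0]]
[[23,9],[24,6],[37,0]]
[[5,6],[23,9],[24,6],[37,0]]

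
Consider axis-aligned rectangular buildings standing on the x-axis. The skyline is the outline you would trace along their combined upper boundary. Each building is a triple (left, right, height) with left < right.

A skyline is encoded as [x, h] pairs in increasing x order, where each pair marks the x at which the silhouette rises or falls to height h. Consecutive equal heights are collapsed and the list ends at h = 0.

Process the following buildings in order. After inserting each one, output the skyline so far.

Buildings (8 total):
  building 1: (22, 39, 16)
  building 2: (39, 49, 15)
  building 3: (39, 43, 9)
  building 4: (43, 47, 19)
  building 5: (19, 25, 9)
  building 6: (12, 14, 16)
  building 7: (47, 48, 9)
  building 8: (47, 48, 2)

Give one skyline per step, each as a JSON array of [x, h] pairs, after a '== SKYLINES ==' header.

== SKYLINES ==
[[22,16],[39,0]]
[[22,16],[39,15],[49,0]]
[[22,16],[39,15],[49,0]]
[[22,16],[39,15],[43,19],[47,15],[49,0]]
[[19,9],[22,16],[39,15],[43,19],[47,15],[49,0]]
[[12,16],[14,0],[19,9],[22,16],[39,15],[43,19],[47,15],[49,0]]
[[12,16],[14,0],[19,9],[22,16],[39,15],[43,19],[47,15],[49,0]]
[[12,16],[14,0],[19,9],[22,16],[39,15],[43,19],[47,15],[49,0]]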